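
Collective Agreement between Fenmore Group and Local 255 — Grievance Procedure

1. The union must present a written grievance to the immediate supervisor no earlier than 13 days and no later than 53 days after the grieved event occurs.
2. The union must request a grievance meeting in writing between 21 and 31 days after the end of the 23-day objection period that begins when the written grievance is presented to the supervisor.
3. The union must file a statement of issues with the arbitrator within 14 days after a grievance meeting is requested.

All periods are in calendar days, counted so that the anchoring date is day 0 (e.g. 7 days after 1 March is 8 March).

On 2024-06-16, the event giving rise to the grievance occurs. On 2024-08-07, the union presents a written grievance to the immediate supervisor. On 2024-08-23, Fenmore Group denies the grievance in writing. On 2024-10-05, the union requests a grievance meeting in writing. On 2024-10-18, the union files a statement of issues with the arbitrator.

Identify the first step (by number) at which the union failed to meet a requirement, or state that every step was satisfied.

Step 1: the window is 13–53 days after 2024-06-16 (when the grieved event occurs), so 2024-06-29 through 2024-08-08; 2024-08-07 falls inside that range.
Step 2: the window is 21–31 days after 2024-08-30 (end of the 23-day objection period, which began when the written grievance is presented to the supervisor on 2024-08-07), so 2024-09-20 through 2024-09-30; done 2024-10-05 — 5 days after the window closed.

Step 2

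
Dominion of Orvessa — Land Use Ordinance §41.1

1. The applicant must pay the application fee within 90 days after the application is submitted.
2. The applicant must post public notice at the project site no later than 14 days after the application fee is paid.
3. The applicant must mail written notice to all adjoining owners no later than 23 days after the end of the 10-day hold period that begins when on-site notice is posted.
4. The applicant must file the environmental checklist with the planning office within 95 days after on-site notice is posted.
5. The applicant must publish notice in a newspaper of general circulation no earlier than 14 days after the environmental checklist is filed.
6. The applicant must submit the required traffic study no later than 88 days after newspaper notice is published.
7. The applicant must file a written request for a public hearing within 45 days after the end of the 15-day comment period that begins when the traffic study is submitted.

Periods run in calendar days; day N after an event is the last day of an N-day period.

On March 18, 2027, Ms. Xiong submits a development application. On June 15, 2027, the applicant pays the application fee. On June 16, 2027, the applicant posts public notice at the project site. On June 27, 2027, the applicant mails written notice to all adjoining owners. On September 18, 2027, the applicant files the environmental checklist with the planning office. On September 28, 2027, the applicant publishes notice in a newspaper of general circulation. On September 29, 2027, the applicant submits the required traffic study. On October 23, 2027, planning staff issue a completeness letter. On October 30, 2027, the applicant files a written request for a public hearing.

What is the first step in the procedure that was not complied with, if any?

Step 1 — counting 90 days from March 18, 2027 (when the application is submitted) gives a deadline of June 16, 2027; done June 15, 2027 — timely.
Step 2 — counting 14 days from June 15, 2027 (when the application fee is paid) gives a deadline of June 29, 2027; completed June 16, 2027, before the deadline.
Step 3 — counting 23 days from June 26, 2027 (end of the 10-day hold period, which began when on-site notice is posted on June 16, 2027) gives a deadline of July 19, 2027; done June 27, 2027 — timely.
Step 4 — counting 95 days from June 16, 2027 (when on-site notice is posted) gives a deadline of September 19, 2027; September 18, 2027 is within that limit.
Step 5 — must wait 14 days from September 18, 2027 (when the environmental checklist is filed), so not before October 2, 2027; acted on September 28, 2027, 4 days prematurely.

Step 5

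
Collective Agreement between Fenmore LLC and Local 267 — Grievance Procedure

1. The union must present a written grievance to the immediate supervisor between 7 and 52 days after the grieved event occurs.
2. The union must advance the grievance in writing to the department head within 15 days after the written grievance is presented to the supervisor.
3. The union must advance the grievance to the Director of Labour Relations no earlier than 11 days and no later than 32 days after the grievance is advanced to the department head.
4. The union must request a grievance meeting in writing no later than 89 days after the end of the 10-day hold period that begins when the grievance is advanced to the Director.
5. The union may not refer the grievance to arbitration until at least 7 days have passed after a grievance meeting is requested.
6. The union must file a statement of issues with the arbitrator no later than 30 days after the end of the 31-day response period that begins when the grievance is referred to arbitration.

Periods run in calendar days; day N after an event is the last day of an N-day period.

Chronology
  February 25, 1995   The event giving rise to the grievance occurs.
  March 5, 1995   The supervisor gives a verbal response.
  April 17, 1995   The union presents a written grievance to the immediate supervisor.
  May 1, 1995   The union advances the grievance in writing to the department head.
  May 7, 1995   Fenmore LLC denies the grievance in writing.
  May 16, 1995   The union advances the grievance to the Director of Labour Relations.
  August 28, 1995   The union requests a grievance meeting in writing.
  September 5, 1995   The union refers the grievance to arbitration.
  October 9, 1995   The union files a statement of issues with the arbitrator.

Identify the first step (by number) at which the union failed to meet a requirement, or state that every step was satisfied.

Step 1: the window is 7–52 days after February 25, 1995 (when the grieved event occurs), so March 4, 1995 through April 18, 1995; April 17, 1995 falls inside that range.
Step 2: 15 days after April 17, 1995 (when the written grievance is presented to the supervisor) is May 2, 1995; done May 1, 1995 — timely.
Step 3: the window is 11–32 days after May 1, 1995 (when the grievance is advanced to the department head), so May 12, 1995 through June 2, 1995; May 16, 1995 falls inside that range.
Step 4: 89 days after May 26, 1995 (end of the 10-day hold period, which began when the grievance is advanced to the Director on May 16, 1995) is August 23, 1995; done August 28, 1995 — 5 days late.
The analysis stops there.

Step 4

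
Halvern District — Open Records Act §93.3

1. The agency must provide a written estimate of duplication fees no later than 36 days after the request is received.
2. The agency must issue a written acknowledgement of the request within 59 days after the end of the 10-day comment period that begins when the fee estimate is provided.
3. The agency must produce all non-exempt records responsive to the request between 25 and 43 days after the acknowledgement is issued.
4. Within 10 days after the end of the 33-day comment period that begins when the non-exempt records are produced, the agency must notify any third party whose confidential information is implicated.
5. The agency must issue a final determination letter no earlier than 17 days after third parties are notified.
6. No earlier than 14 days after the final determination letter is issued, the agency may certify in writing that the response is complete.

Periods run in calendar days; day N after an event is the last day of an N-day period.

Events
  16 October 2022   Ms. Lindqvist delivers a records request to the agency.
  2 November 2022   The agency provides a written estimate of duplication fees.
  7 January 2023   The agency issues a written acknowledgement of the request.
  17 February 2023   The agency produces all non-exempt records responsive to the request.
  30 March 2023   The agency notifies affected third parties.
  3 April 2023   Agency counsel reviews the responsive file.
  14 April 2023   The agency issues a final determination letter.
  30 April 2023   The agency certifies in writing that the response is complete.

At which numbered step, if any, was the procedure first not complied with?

Step 5

Step 1: 36 days after 16 October 2022 (when the request is received) is 21 November 2022; done 2 November 2022 — timely.
Step 2: 59 days after 12 November 2022 (end of the 10-day comment period, which began when the fee estimate is provided on 2 November 2022) is 10 January 2023; completed 7 January 2023, before the deadline.
Step 3: the window is 25–43 days after 7 January 2023 (when the acknowledgement is issued), so 1 February 2023 through 19 February 2023; done 17 February 2023, which is between those dates.
Step 4: 10 days after 22 March 2023 (end of the 33-day comment period, which began when the non-exempt records are produced on 17 February 2023) is 1 April 2023; 30 March 2023 is within that limit.
Step 5: the earliest permitted date is 17 days after 30 March 2023 (when third parties are notified), i.e. 16 April 2023; done 14 April 2023 — 2 days too early.
That is the first point of non-compliance.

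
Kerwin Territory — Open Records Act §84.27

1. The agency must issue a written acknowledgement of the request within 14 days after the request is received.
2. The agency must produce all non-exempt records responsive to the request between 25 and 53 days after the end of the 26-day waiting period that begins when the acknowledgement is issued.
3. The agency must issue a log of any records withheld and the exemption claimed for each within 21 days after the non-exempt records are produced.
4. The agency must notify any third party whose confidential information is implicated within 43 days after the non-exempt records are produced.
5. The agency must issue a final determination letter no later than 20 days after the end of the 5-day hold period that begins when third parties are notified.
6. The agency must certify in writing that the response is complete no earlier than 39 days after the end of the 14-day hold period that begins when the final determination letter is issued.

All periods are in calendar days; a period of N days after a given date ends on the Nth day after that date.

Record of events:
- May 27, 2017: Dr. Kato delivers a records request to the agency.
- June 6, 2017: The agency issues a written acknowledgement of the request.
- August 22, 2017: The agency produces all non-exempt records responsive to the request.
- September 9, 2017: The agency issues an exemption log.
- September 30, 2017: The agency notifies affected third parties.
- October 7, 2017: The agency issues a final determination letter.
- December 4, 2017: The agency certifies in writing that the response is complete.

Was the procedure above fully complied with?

Yes

Step 1: 14 days after May 27, 2017 (when the request is received) is June 10, 2017; June 6, 2017 is within that limit.
Step 2: the window is 25–53 days after July 2, 2017 (end of the 26-day waiting period, which began when the acknowledgement is issued on June 6, 2017), so July 27, 2017 through August 24, 2017; August 22, 2017 falls inside that range.
Step 3: 21 days after August 22, 2017 (when the non-exempt records are produced) is September 12, 2017; completed September 9, 2017, before the deadline.
Step 4: 43 days after August 22, 2017 (when the non-exempt records are produced) is October 4, 2017; done September 30, 2017 — timely.
Step 5: 20 days after October 5, 2017 (end of the 5-day hold period, which began when third parties are notified on September 30, 2017) is October 25, 2017; completed October 7, 2017, before the deadline.
Step 6: the earliest permitted date is 39 days after October 21, 2017 (end of the 14-day hold period, which began when the final determination letter is issued on October 7, 2017), i.e. November 29, 2017; done December 4, 2017 — permitted.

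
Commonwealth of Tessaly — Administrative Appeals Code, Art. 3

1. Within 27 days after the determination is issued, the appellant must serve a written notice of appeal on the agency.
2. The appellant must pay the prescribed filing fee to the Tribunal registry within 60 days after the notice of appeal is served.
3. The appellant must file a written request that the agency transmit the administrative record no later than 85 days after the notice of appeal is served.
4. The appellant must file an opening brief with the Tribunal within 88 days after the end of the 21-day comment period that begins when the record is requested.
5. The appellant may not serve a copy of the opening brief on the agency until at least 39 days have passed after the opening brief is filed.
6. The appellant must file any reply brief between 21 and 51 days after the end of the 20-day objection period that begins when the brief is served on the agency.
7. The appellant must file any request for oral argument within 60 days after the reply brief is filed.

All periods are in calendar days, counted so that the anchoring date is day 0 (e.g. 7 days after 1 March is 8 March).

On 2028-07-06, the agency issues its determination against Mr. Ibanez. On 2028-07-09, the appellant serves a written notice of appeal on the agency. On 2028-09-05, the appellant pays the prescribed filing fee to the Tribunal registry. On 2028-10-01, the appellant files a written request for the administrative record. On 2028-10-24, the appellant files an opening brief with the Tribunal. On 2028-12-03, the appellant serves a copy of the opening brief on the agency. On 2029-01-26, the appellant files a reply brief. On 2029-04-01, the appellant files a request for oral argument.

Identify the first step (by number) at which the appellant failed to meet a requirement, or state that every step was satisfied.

Step 7

Step 1 — counting 27 days from 2028-07-06 (when the determination is issued) gives a deadline of 2028-08-02; done 2028-07-09 — timely.
Step 2 — counting 60 days from 2028-07-09 (when the notice of appeal is served) gives a deadline of 2028-09-07; 2028-09-05 is within that limit.
Step 3 — counting 85 days from 2028-07-09 (when the notice of appeal is served) gives a deadline of 2028-10-02; completed 2028-10-01, before the deadline.
Step 4 — counting 88 days from 2028-10-22 (end of the 21-day comment period, which began when the record is requested on 2028-10-01) gives a deadline of 2029-01-18; done 2028-10-24 — timely.
Step 5 — must wait 39 days from 2028-10-24 (when the opening brief is filed), so not before 2028-12-02; done 2028-12-03 — permitted.
Step 6 — 21 and 51 days from 2028-12-23 (end of the 20-day objection period, which began when the brief is served on the agency on 2028-12-03) are 2029-01-13 and 2029-02-12 respectively; 2029-01-26 falls inside that range.
Step 7 — counting 60 days from 2029-01-26 (when the reply brief is filed) gives a deadline of 2029-03-27; done 2029-04-01 — 5 days late.
The analysis stops there.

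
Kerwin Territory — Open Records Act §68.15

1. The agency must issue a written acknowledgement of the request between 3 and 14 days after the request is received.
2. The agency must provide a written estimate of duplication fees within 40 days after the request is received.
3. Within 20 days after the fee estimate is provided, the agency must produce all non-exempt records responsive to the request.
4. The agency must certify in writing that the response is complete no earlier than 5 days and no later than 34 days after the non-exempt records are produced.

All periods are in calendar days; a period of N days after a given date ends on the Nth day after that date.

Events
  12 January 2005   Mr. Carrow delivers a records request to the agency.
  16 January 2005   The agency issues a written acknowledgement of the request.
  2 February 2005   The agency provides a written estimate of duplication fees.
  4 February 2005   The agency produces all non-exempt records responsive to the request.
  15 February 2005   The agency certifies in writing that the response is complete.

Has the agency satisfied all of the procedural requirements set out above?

Yes

Step 1 — 3 and 14 days from 12 January 2005 (when the request is received) are 15 January 2005 and 26 January 2005 respectively; 16 January 2005 falls inside that range.
Step 2 — counting 40 days from 12 January 2005 (when the request is received) gives a deadline of 21 February 2005; done 2 February 2005 — timely.
Step 3 — counting 20 days from 2 February 2005 (when the fee estimate is provided) gives a deadline of 22 February 2005; 4 February 2005 is within that limit.
Step 4 — 5 and 34 days from 4 February 2005 (when the non-exempt records are produced) are 9 February 2005 and 10 March 2005 respectively; done 15 February 2005 — within the window.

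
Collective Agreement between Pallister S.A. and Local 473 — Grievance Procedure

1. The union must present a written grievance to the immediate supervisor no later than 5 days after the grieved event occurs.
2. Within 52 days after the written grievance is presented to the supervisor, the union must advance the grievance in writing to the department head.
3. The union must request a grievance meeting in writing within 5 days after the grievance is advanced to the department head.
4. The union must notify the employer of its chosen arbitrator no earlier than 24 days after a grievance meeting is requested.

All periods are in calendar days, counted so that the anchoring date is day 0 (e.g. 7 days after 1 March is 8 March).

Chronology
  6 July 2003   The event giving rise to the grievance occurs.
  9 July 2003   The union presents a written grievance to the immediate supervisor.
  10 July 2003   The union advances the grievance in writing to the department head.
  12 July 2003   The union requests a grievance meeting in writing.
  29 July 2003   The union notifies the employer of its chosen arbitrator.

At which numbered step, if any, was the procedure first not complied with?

(1) due by 6 July 2003 + 5 days = 11 July 2003; done 9 July 2003 — timely.
(2) due by 9 July 2003 + 52 days = 30 August 2003; 10 July 2003 is within that limit.
(3) due by 10 July 2003 + 5 days = 15 July 2003; completed 12 July 2003, before the deadline.
(4) permitted from 12 July 2003 + 24 days = 5 August 2003 onward; 29 July 2003 is 7 days before the earliest permitted date.
No need to go further; step 4 was not satisfied.

Step 4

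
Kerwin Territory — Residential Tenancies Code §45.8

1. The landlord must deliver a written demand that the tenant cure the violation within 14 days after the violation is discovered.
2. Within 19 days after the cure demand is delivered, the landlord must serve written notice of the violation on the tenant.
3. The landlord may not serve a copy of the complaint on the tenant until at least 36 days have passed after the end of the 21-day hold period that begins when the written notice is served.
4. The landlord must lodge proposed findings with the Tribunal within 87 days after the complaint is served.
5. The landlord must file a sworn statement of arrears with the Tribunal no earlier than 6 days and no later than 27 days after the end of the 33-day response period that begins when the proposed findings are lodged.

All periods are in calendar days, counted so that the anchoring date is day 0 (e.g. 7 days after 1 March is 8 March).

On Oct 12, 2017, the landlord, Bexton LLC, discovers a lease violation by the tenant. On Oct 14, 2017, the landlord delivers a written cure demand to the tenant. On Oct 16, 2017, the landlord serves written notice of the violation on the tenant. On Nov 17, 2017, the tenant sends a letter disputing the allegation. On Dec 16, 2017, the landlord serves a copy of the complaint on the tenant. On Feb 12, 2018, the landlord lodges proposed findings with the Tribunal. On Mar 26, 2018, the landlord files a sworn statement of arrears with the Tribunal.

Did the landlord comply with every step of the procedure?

(1) due by Oct 12, 2017 + 14 days = Oct 26, 2017; Oct 14, 2017 is within that limit.
(2) due by Oct 14, 2017 + 19 days = Nov 2, 2017; done Oct 16, 2017 — timely.
(3) permitted from Nov 6, 2017 + 36 days = Dec 12, 2017 onward; done Dec 16, 2017 — permitted.
(4) due by Dec 16, 2017 + 87 days = Mar 13, 2018; Feb 12, 2018 is within that limit.
(5) the permitted window runs from Mar 17, 2018 + 6 = Mar 23, 2018 to Mar 17, 2018 + 27 = Apr 13, 2018; done Mar 26, 2018, which is between those dates.

Yes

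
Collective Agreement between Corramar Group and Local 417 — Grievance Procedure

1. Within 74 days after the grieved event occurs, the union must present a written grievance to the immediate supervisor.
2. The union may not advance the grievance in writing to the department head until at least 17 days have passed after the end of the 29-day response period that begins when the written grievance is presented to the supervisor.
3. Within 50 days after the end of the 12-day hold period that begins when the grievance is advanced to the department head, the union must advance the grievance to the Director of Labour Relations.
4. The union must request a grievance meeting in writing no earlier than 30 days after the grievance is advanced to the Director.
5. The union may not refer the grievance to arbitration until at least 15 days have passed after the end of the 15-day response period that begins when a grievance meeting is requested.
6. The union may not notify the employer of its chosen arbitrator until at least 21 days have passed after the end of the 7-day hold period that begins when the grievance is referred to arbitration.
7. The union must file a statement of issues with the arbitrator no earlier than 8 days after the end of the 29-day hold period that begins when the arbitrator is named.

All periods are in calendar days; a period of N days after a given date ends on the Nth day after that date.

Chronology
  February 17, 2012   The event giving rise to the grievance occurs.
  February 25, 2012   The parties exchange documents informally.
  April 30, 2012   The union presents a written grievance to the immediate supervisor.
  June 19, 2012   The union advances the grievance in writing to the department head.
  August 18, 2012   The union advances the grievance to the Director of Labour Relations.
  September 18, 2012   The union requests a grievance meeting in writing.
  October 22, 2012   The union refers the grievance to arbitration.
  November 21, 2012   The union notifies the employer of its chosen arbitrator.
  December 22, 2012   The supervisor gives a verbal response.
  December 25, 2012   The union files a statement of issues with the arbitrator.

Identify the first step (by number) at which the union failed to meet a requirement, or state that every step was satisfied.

Step 7

Step 1: 74 days after February 17, 2012 (when the grieved event occurs) is May 1, 2012; April 30, 2012 is within that limit.
Step 2: the earliest permitted date is 17 days after May 29, 2012 (end of the 29-day response period, which began when the written grievance is presented to the supervisor on April 30, 2012), i.e. June 15, 2012; done June 19, 2012, after the minimum wait.
Step 3: 50 days after July 1, 2012 (end of the 12-day hold period, which began when the grievance is advanced to the department head on June 19, 2012) is August 20, 2012; done August 18, 2012 — timely.
Step 4: the earliest permitted date is 30 days after August 18, 2012 (when the grievance is advanced to the Director), i.e. September 17, 2012; done September 18, 2012 — permitted.
Step 5: the earliest permitted date is 15 days after October 3, 2012 (end of the 15-day response period, which began when a grievance meeting is requested on September 18, 2012), i.e. October 18, 2012; done October 22, 2012, after the minimum wait.
Step 6: the earliest permitted date is 21 days after October 29, 2012 (end of the 7-day hold period, which began when the grievance is referred to arbitration on October 22, 2012), i.e. November 19, 2012; November 21, 2012 is on or after that date.
Step 7: the earliest permitted date is 8 days after December 20, 2012 (end of the 29-day hold period, which began when the arbitrator is named on November 21, 2012), i.e. December 28, 2012; acted on December 25, 2012, 3 days prematurely.
No need to go further; step 7 was not satisfied.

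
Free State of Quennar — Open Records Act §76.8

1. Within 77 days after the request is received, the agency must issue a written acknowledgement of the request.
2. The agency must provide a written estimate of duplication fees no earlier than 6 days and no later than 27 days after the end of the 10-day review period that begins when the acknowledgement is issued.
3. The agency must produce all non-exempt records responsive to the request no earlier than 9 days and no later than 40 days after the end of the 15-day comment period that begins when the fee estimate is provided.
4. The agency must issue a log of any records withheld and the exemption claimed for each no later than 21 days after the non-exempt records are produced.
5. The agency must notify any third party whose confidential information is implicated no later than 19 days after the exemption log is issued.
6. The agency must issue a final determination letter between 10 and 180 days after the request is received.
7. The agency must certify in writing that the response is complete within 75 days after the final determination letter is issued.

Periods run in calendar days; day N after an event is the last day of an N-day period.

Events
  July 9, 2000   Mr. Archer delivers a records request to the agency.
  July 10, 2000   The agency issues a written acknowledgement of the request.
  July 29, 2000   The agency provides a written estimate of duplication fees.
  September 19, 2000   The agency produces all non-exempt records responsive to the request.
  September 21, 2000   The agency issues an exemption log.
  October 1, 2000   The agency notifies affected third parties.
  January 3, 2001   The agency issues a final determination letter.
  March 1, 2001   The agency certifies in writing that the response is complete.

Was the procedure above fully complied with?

Yes

Step 1: 77 days after July 9, 2000 (when the request is received) is September 24, 2000; July 10, 2000 is within that limit.
Step 2: the window is 6–27 days after July 20, 2000 (end of the 10-day review period, which began when the acknowledgement is issued on July 10, 2000), so July 26, 2000 through August 16, 2000; July 29, 2000 falls inside that range.
Step 3: the window is 9–40 days after August 13, 2000 (end of the 15-day comment period, which began when the fee estimate is provided on July 29, 2000), so August 22, 2000 through September 22, 2000; September 19, 2000 falls inside that range.
Step 4: 21 days after September 19, 2000 (when the non-exempt records are produced) is October 10, 2000; done September 21, 2000 — timely.
Step 5: 19 days after September 21, 2000 (when the exemption log is issued) is October 10, 2000; completed October 1, 2000, before the deadline.
Step 6: the window is 10–180 days after July 9, 2000 (when the request is received), so July 19, 2000 through January 5, 2001; done January 3, 2001 — within the window.
Step 7: 75 days after January 3, 2001 (when the final determination letter is issued) is March 19, 2001; completed March 1, 2001, before the deadline.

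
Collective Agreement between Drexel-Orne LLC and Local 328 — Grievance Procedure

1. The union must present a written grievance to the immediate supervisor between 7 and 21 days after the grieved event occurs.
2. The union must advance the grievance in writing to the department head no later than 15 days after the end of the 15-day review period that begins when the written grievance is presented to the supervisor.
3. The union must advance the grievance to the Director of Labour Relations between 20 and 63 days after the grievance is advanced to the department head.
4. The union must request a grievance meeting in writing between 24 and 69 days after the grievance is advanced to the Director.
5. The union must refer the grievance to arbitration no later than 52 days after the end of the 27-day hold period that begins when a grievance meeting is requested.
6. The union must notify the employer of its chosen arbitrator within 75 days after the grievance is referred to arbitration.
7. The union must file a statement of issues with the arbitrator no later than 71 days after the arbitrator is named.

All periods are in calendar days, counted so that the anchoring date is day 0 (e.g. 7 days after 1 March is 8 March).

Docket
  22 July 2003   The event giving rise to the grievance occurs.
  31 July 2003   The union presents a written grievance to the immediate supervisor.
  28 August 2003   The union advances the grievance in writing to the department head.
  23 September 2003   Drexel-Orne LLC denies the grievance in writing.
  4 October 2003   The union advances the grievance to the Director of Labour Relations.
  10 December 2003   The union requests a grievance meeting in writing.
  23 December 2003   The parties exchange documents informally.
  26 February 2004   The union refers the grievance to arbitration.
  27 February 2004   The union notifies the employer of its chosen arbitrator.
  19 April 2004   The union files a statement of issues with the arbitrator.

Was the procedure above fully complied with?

Yes

(1) the permitted window runs from 22 July 2003 + 7 = 29 July 2003 to 22 July 2003 + 21 = 12 August 2003; done 31 July 2003, which is between those dates.
(2) due by 15 August 2003 + 15 days = 30 August 2003; 28 August 2003 is within that limit.
(3) the permitted window runs from 28 August 2003 + 20 = 17 September 2003 to 28 August 2003 + 63 = 30 October 2003; done 4 October 2003, which is between those dates.
(4) the permitted window runs from 4 October 2003 + 24 = 28 October 2003 to 4 October 2003 + 69 = 12 December 2003; done 10 December 2003, which is between those dates.
(5) due by 6 January 2004 + 52 days = 27 February 2004; done 26 February 2004 — timely.
(6) due by 26 February 2004 + 75 days = 11 May 2004; done 27 February 2004 — timely.
(7) due by 27 February 2004 + 71 days = 8 May 2004; done 19 April 2004 — timely.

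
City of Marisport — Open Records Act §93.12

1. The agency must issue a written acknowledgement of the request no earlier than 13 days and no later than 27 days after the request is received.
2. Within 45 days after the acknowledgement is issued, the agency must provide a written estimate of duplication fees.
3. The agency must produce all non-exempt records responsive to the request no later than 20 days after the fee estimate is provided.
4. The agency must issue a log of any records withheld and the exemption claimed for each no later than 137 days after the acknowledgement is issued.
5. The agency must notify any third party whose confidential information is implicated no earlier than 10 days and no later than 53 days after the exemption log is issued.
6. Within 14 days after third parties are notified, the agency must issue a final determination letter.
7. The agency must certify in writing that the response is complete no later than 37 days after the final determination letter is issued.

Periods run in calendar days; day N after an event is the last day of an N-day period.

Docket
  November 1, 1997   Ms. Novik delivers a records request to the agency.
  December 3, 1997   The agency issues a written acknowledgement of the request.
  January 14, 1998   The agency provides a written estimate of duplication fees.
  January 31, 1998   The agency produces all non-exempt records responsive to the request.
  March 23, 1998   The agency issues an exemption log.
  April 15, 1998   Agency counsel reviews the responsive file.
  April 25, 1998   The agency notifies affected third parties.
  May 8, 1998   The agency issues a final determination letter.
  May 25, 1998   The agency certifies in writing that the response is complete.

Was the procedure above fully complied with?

(1) the permitted window runs from November 1, 1997 + 13 = November 14, 1997 to November 1, 1997 + 27 = November 28, 1997; done December 3, 1997 — 5 days after the window closed.

No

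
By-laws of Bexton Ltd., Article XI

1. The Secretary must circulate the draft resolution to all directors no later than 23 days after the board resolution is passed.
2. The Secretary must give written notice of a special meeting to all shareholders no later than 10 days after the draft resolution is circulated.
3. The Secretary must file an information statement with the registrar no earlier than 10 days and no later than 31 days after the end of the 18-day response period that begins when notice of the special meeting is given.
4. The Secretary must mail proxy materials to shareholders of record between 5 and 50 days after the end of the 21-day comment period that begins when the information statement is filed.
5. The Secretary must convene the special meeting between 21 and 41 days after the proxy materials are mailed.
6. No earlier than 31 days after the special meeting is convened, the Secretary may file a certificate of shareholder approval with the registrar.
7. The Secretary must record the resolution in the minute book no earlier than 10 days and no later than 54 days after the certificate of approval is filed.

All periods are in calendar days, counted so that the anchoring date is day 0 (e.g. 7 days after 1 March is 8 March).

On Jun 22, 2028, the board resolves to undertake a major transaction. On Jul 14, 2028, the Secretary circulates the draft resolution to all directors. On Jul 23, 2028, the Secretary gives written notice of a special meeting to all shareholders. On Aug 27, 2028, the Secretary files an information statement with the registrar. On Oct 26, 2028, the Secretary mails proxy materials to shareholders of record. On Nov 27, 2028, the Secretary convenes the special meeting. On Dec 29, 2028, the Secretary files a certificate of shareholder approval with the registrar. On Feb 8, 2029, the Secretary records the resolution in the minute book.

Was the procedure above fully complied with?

(1) due by Jun 22, 2028 + 23 days = Jul 15, 2028; completed Jul 14, 2028, before the deadline.
(2) due by Jul 14, 2028 + 10 days = Jul 24, 2028; done Jul 23, 2028 — timely.
(3) the permitted window runs from Aug 10, 2028 + 10 = Aug 20, 2028 to Aug 10, 2028 + 31 = Sep 10, 2028; done Aug 27, 2028, which is between those dates.
(4) the permitted window runs from Sep 17, 2028 + 5 = Sep 22, 2028 to Sep 17, 2028 + 50 = Nov 6, 2028; done Oct 26, 2028, which is between those dates.
(5) the permitted window runs from Oct 26, 2028 + 21 = Nov 16, 2028 to Oct 26, 2028 + 41 = Dec 6, 2028; done Nov 27, 2028, which is between those dates.
(6) permitted from Nov 27, 2028 + 31 days = Dec 28, 2028 onward; done Dec 29, 2028, after the minimum wait.
(7) the permitted window runs from Dec 29, 2028 + 10 = Jan 8, 2029 to Dec 29, 2028 + 54 = Feb 21, 2029; done Feb 8, 2029 — within the window.

Yes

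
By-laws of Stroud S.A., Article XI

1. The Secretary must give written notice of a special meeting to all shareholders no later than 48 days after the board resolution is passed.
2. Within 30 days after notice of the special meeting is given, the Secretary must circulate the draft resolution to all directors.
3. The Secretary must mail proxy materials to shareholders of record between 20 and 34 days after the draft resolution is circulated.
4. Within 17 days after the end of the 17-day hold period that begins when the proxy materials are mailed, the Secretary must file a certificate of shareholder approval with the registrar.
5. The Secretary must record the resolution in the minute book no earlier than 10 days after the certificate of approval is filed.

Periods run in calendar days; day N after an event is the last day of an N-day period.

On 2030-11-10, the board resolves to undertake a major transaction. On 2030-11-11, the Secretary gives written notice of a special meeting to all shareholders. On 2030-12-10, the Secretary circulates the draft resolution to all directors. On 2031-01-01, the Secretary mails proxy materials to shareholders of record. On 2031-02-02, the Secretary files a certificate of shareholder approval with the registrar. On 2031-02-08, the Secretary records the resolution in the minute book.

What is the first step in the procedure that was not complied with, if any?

Step 5

Step 1: 48 days after 2030-11-10 (when the board resolution is passed) is 2030-12-28; completed 2030-11-11, before the deadline.
Step 2: 30 days after 2030-11-11 (when notice of the special meeting is given) is 2030-12-11; completed 2030-12-10, before the deadline.
Step 3: the window is 20–34 days after 2030-12-10 (when the draft resolution is circulated), so 2030-12-30 through 2031-01-13; done 2031-01-01 — within the window.
Step 4: 17 days after 2031-01-18 (end of the 17-day hold period, which began when the proxy materials are mailed on 2031-01-01) is 2031-02-04; done 2031-02-02 — timely.
Step 5: the earliest permitted date is 10 days after 2031-02-02 (when the certificate of approval is filed), i.e. 2031-02-12; acted on 2031-02-08, 4 days prematurely.
That is the first point of non-compliance.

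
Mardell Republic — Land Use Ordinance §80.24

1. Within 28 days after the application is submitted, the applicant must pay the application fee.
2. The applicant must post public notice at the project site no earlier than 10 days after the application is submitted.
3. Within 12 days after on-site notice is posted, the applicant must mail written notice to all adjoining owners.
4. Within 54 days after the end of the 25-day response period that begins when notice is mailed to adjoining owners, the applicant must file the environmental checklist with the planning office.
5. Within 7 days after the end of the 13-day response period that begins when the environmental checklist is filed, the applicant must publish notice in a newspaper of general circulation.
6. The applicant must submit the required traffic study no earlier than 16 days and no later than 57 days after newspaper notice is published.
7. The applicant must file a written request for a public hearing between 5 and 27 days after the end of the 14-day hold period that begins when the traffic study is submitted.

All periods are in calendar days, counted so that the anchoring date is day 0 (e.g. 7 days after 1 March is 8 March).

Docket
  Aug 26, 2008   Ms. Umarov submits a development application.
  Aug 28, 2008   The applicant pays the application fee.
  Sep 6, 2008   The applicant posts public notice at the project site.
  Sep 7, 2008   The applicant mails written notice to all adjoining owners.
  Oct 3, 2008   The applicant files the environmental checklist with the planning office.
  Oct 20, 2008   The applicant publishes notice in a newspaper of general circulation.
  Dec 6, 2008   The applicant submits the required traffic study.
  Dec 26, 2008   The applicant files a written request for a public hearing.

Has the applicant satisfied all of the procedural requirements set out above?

Yes

Step 1 — counting 28 days from Aug 26, 2008 (when the application is submitted) gives a deadline of Sep 23, 2008; done Aug 28, 2008 — timely.
Step 2 — must wait 10 days from Aug 26, 2008 (when the application is submitted), so not before Sep 5, 2008; done Sep 6, 2008 — permitted.
Step 3 — counting 12 days from Sep 6, 2008 (when on-site notice is posted) gives a deadline of Sep 18, 2008; done Sep 7, 2008 — timely.
Step 4 — counting 54 days from Oct 2, 2008 (end of the 25-day response period, which began when notice is mailed to adjoining owners on Sep 7, 2008) gives a deadline of Nov 25, 2008; done Oct 3, 2008 — timely.
Step 5 — counting 7 days from Oct 16, 2008 (end of the 13-day response period, which began when the environmental checklist is filed on Oct 3, 2008) gives a deadline of Oct 23, 2008; done Oct 20, 2008 — timely.
Step 6 — 16 and 57 days from Oct 20, 2008 (when newspaper notice is published) are Nov 5, 2008 and Dec 16, 2008 respectively; Dec 6, 2008 falls inside that range.
Step 7 — 5 and 27 days from Dec 20, 2008 (end of the 14-day hold period, which began when the traffic study is submitted on Dec 6, 2008) are Dec 25, 2008 and Jan 16, 2009 respectively; done Dec 26, 2008, which is between those dates.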